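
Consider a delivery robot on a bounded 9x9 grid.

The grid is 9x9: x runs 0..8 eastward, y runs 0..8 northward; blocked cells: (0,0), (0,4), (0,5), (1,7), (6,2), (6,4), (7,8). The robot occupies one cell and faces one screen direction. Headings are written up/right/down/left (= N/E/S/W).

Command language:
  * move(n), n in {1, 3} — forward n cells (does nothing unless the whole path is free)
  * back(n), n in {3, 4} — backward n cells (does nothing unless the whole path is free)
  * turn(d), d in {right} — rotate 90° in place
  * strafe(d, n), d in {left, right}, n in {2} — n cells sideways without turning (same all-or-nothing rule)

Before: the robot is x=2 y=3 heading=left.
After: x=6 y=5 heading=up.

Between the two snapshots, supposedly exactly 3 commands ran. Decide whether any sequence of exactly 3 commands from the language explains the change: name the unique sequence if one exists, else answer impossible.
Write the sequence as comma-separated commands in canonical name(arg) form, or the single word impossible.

strafe(right, 2), back(4), turn(right)

key: order matters: swapping strafe(right, 2) and turn(right) lands elsewhere
t0: x=2 y=3 heading=left
[1] after strafe(right, 2): x=2 y=5 heading=left
[2] after back(4): x=6 y=5 heading=left
[3] after turn(right): x=6 y=5 heading=up
uniquely the one of 343 3-step routes that fits.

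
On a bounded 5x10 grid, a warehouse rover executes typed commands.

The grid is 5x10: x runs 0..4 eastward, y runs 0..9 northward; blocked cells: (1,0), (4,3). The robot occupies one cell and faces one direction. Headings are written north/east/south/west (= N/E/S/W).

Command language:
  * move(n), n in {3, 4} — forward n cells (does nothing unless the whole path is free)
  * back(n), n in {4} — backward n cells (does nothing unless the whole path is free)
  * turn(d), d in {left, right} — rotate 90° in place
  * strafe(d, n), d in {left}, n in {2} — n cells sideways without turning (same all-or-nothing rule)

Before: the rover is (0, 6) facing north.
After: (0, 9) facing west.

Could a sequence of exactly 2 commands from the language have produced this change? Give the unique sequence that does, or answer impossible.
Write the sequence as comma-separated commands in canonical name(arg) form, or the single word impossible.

move(3), turn(left)

key: cell and facing (now W) both changed — the 2 commands mix motion and turning
begin: (0, 6) facing north
t=1 move(3) ⇒ (0, 9) facing north
t=2 turn(left) ⇒ (0, 9) facing west
all 36 alternatives checked — unique.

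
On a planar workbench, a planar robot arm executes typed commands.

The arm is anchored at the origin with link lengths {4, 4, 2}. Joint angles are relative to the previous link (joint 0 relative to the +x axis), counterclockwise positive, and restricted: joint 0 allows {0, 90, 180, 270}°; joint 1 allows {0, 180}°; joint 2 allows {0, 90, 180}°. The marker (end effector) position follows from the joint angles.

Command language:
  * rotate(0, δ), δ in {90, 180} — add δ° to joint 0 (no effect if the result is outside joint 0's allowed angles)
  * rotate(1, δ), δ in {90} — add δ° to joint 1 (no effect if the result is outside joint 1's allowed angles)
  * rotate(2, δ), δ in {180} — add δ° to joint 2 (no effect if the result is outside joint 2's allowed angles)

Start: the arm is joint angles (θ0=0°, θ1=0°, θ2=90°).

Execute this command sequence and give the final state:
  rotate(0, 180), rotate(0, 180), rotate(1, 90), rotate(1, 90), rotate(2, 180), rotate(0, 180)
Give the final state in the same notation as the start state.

initial: joint angles (θ0=0°, θ1=0°, θ2=90°)
[1] after rotate(0, 180): joint angles (θ0=180°, θ1=0°, θ2=90°)
[2] after rotate(0, 180): joint angles (θ0=0°, θ1=0°, θ2=90°)
[3] after rotate(1, 90): joint angles (θ0=0°, θ1=0°, θ2=90°)
[4] after rotate(1, 90): joint angles (θ0=0°, θ1=0°, θ2=90°)
[5] after rotate(2, 180): joint angles (θ0=0°, θ1=0°, θ2=90°)
[6] after rotate(0, 180): joint angles (θ0=180°, θ1=0°, θ2=90°)

joint angles (θ0=180°, θ1=0°, θ2=90°)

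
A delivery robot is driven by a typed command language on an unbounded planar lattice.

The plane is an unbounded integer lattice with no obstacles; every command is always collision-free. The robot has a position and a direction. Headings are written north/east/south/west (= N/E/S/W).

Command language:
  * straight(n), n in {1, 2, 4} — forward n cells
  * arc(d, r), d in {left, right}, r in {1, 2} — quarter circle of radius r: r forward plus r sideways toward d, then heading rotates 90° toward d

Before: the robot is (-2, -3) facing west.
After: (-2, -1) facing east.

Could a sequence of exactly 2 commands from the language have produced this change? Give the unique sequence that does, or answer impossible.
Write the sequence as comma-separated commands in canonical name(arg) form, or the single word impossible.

arc(right, 1), arc(right, 1)

key: cell and facing (now E) both changed — the 2 commands mix motion and turning
start: (-2, -3) facing west
[1] after arc(right, 1): (-3, -2) facing north
[2] after arc(right, 1): (-2, -1) facing east
no rival 2-sequence matches.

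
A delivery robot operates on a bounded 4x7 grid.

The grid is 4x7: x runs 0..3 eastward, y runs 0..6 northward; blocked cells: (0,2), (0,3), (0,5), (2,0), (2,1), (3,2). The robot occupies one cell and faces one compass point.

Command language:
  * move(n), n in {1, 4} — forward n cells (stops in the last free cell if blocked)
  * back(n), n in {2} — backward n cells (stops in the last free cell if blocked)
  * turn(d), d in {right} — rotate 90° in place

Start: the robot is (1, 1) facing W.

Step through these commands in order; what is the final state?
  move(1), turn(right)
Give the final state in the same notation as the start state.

(0, 1) facing N

from: (1, 1) facing W
[1] after move(1): (0, 1) facing W
[2] after turn(right): (0, 1) facing N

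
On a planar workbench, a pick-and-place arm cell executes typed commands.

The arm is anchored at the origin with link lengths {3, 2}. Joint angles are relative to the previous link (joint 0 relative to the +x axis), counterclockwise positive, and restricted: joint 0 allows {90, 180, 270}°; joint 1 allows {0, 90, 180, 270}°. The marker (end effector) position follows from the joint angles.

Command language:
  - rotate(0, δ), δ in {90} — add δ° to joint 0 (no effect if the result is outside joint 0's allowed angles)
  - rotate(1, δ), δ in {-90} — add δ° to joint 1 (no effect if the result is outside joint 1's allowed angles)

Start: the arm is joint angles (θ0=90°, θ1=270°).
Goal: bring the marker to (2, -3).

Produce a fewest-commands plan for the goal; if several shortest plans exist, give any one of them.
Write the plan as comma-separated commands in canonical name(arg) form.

rotate(1, -90), rotate(1, -90), rotate(0, 90), rotate(0, 90)

begin: joint angles (θ0=90°, θ1=270°)
t=1 rotate(1, -90) ⇒ joint angles (θ0=90°, θ1=180°)
t=2 rotate(1, -90) ⇒ joint angles (θ0=90°, θ1=90°)
t=3 rotate(0, 90) ⇒ joint angles (θ0=180°, θ1=90°)
t=4 rotate(0, 90) ⇒ joint angles (θ0=270°, θ1=90°)
minimal: 4 command(s), checked below 4.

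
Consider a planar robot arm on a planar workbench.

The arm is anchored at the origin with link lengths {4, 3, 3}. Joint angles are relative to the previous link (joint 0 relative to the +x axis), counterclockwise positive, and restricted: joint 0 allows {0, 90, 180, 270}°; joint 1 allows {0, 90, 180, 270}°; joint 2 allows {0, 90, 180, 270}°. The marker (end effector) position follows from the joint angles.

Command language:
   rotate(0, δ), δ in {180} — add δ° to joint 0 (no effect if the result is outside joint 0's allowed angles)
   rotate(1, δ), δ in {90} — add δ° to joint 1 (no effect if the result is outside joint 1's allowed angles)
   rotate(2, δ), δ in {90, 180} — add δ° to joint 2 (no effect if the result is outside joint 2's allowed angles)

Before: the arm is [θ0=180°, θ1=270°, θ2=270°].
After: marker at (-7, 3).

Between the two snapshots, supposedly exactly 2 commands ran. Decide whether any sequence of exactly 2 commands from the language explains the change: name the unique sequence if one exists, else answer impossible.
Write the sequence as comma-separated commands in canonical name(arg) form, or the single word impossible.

rotate(2, 90), rotate(2, 90)

from: [θ0=180°, θ1=270°, θ2=270°]
step 1 (rotate(2, 90)): [θ0=180°, θ1=270°, θ2=0°]
step 2 (rotate(2, 90)): [θ0=180°, θ1=270°, θ2=90°]
uniquely the one of 16 2-step routes that fits.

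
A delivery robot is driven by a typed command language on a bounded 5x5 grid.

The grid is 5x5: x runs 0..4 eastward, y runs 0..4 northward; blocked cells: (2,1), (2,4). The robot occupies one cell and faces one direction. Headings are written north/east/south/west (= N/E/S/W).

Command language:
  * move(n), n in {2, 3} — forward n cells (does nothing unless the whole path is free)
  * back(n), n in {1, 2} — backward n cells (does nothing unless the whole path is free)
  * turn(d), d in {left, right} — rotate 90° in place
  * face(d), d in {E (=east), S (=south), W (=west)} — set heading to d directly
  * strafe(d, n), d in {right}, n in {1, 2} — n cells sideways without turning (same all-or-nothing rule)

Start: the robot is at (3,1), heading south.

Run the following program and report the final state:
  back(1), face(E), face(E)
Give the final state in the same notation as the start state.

initial: at (3,1), heading south
step 1 (back(1)): at (3,2), heading south
step 2 (face(E)): at (3,2), heading east
step 3 (face(E)): at (3,2), heading east

at (3,2), heading east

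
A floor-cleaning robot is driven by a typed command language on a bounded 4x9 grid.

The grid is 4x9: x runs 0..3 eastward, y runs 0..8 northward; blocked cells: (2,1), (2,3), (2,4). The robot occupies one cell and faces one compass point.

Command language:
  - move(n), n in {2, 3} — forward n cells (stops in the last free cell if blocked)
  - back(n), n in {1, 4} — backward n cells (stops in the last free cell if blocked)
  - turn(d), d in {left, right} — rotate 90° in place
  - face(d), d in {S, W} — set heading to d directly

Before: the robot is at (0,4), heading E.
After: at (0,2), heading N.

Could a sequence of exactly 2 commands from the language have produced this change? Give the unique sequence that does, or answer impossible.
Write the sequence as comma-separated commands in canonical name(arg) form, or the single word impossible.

no 2-step route produces this change.

impossible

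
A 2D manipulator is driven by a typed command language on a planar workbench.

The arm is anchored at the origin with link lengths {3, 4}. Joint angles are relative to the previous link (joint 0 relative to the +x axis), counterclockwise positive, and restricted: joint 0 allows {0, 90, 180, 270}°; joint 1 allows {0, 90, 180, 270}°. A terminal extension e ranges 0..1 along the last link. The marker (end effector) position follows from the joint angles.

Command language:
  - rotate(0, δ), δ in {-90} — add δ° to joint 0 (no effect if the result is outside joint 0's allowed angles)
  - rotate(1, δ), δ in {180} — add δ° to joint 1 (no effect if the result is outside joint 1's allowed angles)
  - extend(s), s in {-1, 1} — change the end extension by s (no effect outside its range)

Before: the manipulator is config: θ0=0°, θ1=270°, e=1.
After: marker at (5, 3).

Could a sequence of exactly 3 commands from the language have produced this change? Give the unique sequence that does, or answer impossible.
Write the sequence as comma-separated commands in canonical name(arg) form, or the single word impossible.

rotate(0, -90), rotate(0, -90), rotate(0, -90)

begin: config: θ0=0°, θ1=270°, e=1
[1] after rotate(0, -90): config: θ0=270°, θ1=270°, e=1
[2] after rotate(0, -90): config: θ0=180°, θ1=270°, e=1
[3] after rotate(0, -90): config: θ0=90°, θ1=270°, e=1
uniquely the one of 64 3-step routes that fits.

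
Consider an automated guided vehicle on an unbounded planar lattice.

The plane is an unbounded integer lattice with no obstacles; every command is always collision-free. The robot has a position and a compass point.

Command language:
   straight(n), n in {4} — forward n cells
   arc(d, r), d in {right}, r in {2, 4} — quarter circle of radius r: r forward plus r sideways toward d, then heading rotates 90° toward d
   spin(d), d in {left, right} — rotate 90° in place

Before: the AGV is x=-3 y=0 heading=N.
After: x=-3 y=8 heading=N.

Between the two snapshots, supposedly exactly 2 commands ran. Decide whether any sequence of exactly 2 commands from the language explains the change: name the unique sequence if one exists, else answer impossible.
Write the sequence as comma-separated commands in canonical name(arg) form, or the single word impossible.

straight(4), straight(4)

key: heading stays N — no command in the sequence turns
start: x=-3 y=0 heading=N
step 1 (straight(4)): x=-3 y=4 heading=N
step 2 (straight(4)): x=-3 y=8 heading=N
no rival 2-sequence matches.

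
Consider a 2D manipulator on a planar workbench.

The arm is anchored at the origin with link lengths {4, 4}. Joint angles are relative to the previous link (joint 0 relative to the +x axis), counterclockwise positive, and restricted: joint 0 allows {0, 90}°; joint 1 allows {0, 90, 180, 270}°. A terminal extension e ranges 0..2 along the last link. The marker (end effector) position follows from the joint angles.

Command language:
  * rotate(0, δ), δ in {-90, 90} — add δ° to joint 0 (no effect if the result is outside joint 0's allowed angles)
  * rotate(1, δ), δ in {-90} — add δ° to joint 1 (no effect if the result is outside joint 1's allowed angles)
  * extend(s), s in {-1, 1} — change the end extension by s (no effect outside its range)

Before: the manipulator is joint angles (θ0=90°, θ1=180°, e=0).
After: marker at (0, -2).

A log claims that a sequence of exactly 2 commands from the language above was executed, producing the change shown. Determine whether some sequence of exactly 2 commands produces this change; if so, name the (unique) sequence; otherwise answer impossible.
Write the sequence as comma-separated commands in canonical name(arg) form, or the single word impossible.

extend(1), extend(1)

t0: joint angles (θ0=90°, θ1=180°, e=0)
t=1 extend(1) ⇒ joint angles (θ0=90°, θ1=180°, e=1)
t=2 extend(1) ⇒ joint angles (θ0=90°, θ1=180°, e=2)
all 25 alternatives checked — unique.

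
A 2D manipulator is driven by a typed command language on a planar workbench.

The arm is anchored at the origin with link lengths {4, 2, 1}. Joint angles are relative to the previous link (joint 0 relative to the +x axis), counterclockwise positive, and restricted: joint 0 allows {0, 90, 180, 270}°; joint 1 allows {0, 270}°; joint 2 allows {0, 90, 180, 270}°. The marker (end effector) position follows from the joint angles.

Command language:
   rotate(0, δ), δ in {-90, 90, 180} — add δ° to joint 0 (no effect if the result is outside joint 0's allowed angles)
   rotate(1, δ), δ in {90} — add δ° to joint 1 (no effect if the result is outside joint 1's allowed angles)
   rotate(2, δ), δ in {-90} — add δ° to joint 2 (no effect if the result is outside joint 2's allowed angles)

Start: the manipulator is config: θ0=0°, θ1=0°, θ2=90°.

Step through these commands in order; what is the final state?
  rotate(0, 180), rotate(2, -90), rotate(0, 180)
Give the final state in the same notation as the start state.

start: config: θ0=0°, θ1=0°, θ2=90°
1. rotate(0, 180) → config: θ0=180°, θ1=0°, θ2=90°
2. rotate(2, -90) → config: θ0=180°, θ1=0°, θ2=0°
3. rotate(0, 180) → config: θ0=0°, θ1=0°, θ2=0°

config: θ0=0°, θ1=0°, θ2=0°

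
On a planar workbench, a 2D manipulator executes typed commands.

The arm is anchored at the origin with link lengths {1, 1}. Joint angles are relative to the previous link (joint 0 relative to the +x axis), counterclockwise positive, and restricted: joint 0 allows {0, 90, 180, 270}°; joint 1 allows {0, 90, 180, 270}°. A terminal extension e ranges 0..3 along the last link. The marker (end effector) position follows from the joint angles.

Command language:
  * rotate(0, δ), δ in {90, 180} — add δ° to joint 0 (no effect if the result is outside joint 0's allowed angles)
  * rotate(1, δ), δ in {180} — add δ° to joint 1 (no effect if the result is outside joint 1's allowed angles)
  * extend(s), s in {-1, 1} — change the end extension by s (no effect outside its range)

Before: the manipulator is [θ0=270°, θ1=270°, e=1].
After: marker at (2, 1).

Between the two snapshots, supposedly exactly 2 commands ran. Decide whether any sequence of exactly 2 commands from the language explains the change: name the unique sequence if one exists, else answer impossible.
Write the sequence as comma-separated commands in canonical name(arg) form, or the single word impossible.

rotate(0, 90), rotate(0, 90)

initial: [θ0=270°, θ1=270°, e=1]
[1] after rotate(0, 90): [θ0=0°, θ1=270°, e=1]
[2] after rotate(0, 90): [θ0=90°, θ1=270°, e=1]
no other 2-command option fits: unique.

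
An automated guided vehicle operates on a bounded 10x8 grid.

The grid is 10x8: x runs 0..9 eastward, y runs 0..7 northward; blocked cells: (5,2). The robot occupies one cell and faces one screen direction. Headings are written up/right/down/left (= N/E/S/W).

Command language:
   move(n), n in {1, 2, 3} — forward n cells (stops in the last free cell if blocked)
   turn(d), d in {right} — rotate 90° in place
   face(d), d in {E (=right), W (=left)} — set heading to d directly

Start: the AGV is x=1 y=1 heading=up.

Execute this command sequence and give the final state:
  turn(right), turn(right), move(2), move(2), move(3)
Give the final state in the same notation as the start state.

x=1 y=0 heading=down

t0: x=1 y=1 heading=up
step 1 (turn(right)): x=1 y=1 heading=right
step 2 (turn(right)): x=1 y=1 heading=down
step 3 (move(2)): x=1 y=0 heading=down
step 4 (move(2)): x=1 y=0 heading=down
step 5 (move(3)): x=1 y=0 heading=down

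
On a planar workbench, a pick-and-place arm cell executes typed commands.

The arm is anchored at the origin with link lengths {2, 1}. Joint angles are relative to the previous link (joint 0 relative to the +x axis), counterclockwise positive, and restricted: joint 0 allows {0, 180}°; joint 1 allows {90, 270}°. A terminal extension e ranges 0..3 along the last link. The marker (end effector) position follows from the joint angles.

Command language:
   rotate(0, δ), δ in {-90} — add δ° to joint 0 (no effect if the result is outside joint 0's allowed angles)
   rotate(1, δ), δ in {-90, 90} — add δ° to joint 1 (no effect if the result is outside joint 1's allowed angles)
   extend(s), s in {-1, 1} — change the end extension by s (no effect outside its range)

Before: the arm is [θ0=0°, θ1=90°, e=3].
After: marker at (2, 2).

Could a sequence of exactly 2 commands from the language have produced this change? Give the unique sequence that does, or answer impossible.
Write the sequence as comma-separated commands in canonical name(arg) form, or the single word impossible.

extend(-1), extend(-1)

begin: [θ0=0°, θ1=90°, e=3]
step 1 (extend(-1)): [θ0=0°, θ1=90°, e=2]
step 2 (extend(-1)): [θ0=0°, θ1=90°, e=1]
uniquely the one of 25 2-step routes that fits.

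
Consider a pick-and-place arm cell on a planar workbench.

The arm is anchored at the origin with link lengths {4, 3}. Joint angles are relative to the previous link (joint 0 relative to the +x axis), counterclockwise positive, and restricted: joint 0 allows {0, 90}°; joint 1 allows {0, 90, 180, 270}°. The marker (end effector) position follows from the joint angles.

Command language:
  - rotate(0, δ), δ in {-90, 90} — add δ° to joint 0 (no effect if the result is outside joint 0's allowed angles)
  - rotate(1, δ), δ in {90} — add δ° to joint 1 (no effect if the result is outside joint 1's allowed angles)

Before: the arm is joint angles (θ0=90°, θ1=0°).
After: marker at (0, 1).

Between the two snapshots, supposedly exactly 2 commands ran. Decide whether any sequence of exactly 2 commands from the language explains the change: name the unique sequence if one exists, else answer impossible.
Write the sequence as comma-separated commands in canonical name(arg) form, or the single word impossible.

initial: joint angles (θ0=90°, θ1=0°)
1. rotate(1, 90) → joint angles (θ0=90°, θ1=90°)
2. rotate(1, 90) → joint angles (θ0=90°, θ1=180°)
uniquely the one of 9 2-step routes that fits.

rotate(1, 90), rotate(1, 90)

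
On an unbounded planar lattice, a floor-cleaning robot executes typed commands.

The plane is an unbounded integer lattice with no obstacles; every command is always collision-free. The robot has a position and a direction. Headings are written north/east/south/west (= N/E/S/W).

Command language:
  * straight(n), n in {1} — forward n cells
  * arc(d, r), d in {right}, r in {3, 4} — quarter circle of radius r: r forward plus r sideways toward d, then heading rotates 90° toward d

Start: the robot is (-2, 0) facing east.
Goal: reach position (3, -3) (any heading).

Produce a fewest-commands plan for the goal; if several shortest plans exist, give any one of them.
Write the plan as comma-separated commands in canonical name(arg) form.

initial: (-2, 0) facing east
1. straight(1) → (-1, 0) facing east
2. straight(1) → (0, 0) facing east
3. arc(right, 3) → (3, -3) facing south
shorter routes all fall short; 3 is best.

straight(1), straight(1), arc(right, 3)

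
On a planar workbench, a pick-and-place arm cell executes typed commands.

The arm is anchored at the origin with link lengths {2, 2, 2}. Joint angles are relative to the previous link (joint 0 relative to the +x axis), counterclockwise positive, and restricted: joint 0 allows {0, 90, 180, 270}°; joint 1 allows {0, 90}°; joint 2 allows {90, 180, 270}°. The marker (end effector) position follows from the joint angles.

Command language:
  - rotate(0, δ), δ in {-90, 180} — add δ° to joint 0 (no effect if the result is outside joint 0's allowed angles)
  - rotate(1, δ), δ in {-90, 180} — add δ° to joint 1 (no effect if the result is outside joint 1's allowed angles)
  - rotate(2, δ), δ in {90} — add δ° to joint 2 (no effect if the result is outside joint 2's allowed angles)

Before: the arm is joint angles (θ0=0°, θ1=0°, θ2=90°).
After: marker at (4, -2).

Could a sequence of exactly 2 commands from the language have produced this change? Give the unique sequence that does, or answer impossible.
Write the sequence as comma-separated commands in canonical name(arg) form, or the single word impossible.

from: joint angles (θ0=0°, θ1=0°, θ2=90°)
1. rotate(2, 90) → joint angles (θ0=0°, θ1=0°, θ2=180°)
2. rotate(2, 90) → joint angles (θ0=0°, θ1=0°, θ2=270°)
no other 2-command option fits: unique.

rotate(2, 90), rotate(2, 90)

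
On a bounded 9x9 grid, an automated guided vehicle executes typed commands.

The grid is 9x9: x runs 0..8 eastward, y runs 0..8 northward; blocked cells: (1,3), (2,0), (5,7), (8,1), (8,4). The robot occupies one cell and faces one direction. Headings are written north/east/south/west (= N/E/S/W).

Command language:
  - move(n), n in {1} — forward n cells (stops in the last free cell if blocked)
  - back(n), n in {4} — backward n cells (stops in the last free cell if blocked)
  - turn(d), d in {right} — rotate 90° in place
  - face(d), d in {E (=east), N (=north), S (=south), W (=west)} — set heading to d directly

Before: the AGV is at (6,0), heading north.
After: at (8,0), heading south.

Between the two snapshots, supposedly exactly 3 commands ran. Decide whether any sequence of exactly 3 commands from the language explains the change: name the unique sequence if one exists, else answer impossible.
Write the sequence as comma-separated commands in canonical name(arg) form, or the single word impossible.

key: back(4) runs into the grid edge before its full distance
t0: at (6,0), heading north
step 1 (face(W)): at (6,0), heading west
step 2 (back(4)): at (8,0), heading west
step 3 (face(S)): at (8,0), heading south
no other 3-command option fits: unique.

face(W), back(4), face(S)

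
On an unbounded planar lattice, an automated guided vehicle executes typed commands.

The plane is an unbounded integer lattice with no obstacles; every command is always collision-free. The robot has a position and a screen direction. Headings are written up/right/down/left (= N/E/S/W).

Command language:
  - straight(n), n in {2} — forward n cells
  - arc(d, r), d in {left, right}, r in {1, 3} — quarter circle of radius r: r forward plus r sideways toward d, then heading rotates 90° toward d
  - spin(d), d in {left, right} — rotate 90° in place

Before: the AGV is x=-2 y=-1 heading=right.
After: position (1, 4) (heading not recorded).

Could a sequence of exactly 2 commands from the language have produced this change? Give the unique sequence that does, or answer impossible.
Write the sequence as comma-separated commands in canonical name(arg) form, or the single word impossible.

key: running straight(2) before arc(left, 3) would end elsewhere — order is forced
from: x=-2 y=-1 heading=right
[1] after arc(left, 3): x=1 y=2 heading=up
[2] after straight(2): x=1 y=4 heading=up
no other 2-command option fits: unique.

arc(left, 3), straight(2)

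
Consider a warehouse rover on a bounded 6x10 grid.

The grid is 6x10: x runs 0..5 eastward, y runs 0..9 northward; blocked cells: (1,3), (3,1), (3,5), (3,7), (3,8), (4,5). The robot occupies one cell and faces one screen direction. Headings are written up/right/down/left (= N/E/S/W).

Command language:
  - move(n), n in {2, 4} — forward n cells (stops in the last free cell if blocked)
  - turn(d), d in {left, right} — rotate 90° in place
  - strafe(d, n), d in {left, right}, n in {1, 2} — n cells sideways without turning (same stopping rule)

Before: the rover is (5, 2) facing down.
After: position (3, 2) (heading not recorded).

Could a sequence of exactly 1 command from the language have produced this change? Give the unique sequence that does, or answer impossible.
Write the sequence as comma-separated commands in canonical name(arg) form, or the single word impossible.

t0: (5, 2) facing down
step 1 (strafe(right, 2)): (3, 2) facing down
all 8 alternatives checked — unique.

strafe(right, 2)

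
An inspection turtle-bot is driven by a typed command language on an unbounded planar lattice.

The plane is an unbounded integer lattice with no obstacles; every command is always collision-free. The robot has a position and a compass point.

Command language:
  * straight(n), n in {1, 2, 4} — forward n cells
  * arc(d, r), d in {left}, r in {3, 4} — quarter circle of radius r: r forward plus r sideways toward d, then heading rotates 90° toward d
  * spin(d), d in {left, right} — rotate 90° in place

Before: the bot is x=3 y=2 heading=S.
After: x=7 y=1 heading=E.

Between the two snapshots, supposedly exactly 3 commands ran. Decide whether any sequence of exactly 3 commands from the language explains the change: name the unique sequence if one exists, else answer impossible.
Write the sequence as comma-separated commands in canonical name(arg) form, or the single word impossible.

key: order matters: swapping straight(1) and straight(4) lands elsewhere
t0: x=3 y=2 heading=S
[1] after straight(1): x=3 y=1 heading=S
[2] after spin(left): x=3 y=1 heading=E
[3] after straight(4): x=7 y=1 heading=E
no other 3-command option fits: unique.

straight(1), spin(left), straight(4)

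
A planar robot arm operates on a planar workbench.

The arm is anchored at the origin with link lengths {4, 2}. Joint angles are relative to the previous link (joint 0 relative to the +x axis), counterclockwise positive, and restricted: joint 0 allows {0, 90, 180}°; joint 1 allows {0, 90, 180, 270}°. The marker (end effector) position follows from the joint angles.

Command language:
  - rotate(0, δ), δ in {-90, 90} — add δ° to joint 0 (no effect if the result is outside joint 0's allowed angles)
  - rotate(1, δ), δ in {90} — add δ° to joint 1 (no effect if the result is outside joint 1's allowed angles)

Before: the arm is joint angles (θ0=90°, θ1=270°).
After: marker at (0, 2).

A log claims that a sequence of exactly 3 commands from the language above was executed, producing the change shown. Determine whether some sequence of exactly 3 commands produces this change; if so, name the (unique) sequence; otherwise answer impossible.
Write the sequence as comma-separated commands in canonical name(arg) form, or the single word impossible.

t0: joint angles (θ0=90°, θ1=270°)
1. rotate(1, 90) → joint angles (θ0=90°, θ1=0°)
2. rotate(1, 90) → joint angles (θ0=90°, θ1=90°)
3. rotate(1, 90) → joint angles (θ0=90°, θ1=180°)
no other 3-command option fits: unique.

rotate(1, 90), rotate(1, 90), rotate(1, 90)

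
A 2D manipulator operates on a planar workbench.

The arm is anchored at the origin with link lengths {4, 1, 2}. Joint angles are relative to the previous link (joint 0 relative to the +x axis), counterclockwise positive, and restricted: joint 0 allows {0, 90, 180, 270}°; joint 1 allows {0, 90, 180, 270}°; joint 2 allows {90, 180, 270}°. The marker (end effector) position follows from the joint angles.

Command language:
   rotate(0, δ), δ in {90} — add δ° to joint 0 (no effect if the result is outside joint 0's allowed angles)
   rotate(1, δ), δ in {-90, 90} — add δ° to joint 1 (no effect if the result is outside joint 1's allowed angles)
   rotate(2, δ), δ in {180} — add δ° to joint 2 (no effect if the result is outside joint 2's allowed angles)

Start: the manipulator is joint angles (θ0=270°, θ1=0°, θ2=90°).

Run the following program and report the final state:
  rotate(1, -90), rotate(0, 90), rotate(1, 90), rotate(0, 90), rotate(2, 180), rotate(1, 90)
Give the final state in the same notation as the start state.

t0: joint angles (θ0=270°, θ1=0°, θ2=90°)
step 1 (rotate(1, -90)): joint angles (θ0=270°, θ1=270°, θ2=90°)
step 2 (rotate(0, 90)): joint angles (θ0=0°, θ1=270°, θ2=90°)
step 3 (rotate(1, 90)): joint angles (θ0=0°, θ1=0°, θ2=90°)
step 4 (rotate(0, 90)): joint angles (θ0=90°, θ1=0°, θ2=90°)
step 5 (rotate(2, 180)): joint angles (θ0=90°, θ1=0°, θ2=270°)
step 6 (rotate(1, 90)): joint angles (θ0=90°, θ1=90°, θ2=270°)

joint angles (θ0=90°, θ1=90°, θ2=270°)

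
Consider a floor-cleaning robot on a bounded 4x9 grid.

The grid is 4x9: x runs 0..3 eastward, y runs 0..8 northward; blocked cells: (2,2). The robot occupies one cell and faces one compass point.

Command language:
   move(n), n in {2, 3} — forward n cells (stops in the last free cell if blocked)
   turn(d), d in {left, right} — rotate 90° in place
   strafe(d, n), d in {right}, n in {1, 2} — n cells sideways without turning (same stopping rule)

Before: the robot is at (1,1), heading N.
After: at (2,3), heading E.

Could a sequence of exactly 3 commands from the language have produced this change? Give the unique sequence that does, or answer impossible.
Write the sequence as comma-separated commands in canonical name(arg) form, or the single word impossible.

move(2), strafe(right, 1), turn(right)

key: order matters: swapping move(2) and turn(right) lands elsewhere
begin: at (1,1), heading N
1. move(2) → at (1,3), heading N
2. strafe(right, 1) → at (2,3), heading N
3. turn(right) → at (2,3), heading E
no rival 3-sequence matches.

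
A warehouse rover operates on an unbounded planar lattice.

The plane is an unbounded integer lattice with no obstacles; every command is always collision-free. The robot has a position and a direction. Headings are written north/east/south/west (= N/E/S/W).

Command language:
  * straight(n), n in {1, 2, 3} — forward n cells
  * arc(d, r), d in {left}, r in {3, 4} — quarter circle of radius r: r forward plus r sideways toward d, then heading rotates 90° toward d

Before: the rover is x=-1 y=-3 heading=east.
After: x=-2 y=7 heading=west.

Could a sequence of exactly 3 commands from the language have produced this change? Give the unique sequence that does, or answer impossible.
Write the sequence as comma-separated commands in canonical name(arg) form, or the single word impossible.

arc(left, 3), straight(3), arc(left, 4)

key: running arc(left, 4) before arc(left, 3) would end elsewhere — order is forced
start: x=-1 y=-3 heading=east
t=1 arc(left, 3) ⇒ x=2 y=0 heading=north
t=2 straight(3) ⇒ x=2 y=3 heading=north
t=3 arc(left, 4) ⇒ x=-2 y=7 heading=west
no other 3-command option fits: unique.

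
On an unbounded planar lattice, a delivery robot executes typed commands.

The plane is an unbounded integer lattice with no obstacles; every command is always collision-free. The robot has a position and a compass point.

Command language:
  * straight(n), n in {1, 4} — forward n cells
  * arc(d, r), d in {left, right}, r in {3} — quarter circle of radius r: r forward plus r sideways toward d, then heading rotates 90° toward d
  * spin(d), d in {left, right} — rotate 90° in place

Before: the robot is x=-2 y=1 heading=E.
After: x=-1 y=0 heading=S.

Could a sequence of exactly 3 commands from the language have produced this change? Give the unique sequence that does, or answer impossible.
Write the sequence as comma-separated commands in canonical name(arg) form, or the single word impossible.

straight(1), spin(right), straight(1)

key: cell and facing (now S) both changed — the 3 commands mix motion and turning
initial: x=-2 y=1 heading=E
step 1 (straight(1)): x=-1 y=1 heading=E
step 2 (spin(right)): x=-1 y=1 heading=S
step 3 (straight(1)): x=-1 y=0 heading=S
no rival 3-sequence matches.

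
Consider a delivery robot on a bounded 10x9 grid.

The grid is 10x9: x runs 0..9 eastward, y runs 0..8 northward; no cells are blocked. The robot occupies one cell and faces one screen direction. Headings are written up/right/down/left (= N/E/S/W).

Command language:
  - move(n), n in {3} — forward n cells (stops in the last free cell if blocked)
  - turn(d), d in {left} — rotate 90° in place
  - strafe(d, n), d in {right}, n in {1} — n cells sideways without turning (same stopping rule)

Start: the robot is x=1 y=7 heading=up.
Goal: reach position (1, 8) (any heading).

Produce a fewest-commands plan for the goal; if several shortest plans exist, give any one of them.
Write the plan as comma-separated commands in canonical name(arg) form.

move(3)

initial: x=1 y=7 heading=up
step 1 (move(3)): x=1 y=8 heading=up
minimal: 1 command(s), checked below 1.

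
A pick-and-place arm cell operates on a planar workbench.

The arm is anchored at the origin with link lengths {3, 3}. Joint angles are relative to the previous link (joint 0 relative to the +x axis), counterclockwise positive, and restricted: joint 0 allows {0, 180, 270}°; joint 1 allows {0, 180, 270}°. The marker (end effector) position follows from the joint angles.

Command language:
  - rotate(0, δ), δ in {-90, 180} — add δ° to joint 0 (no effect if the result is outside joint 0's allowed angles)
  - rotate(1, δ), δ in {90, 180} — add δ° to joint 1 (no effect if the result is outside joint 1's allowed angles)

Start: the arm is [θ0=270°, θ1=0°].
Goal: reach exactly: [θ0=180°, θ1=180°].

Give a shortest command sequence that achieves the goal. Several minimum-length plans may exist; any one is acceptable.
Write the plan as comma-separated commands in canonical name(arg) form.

rotate(0, -90), rotate(1, 180)

t0: [θ0=270°, θ1=0°]
1. rotate(0, -90) → [θ0=180°, θ1=0°]
2. rotate(1, 180) → [θ0=180°, θ1=180°]
shorter routes all fall short; 2 is best.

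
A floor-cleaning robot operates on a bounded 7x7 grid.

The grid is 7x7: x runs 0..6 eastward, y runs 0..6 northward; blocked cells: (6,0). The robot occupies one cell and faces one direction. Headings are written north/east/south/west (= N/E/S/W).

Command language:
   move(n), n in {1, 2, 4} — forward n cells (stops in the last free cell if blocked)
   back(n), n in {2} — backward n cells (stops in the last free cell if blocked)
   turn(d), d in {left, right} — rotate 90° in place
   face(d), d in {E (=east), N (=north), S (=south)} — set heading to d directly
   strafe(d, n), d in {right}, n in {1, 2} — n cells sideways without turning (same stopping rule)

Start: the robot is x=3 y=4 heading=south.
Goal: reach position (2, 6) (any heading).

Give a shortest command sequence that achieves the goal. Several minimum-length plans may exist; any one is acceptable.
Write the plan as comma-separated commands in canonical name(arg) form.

strafe(right, 1), back(2)

start: x=3 y=4 heading=south
step 1 (strafe(right, 1)): x=2 y=4 heading=south
step 2 (back(2)): x=2 y=6 heading=south
no 1-step plan works, so 2 is optimal.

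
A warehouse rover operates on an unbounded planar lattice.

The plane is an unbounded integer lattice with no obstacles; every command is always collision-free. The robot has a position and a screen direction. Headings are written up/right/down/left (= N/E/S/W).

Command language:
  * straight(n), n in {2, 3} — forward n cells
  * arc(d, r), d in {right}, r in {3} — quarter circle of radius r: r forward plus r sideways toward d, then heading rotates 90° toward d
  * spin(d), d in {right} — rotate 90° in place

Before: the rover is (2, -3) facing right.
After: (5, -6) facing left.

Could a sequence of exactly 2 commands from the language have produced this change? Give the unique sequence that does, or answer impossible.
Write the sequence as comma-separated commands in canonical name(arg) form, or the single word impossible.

key: position moved to (5,-6) AND the heading swung to W — translation plus rotation needed
from: (2, -3) facing right
step 1 (arc(right, 3)): (5, -6) facing down
step 2 (spin(right)): (5, -6) facing left
all 16 alternatives checked — unique.

arc(right, 3), spin(right)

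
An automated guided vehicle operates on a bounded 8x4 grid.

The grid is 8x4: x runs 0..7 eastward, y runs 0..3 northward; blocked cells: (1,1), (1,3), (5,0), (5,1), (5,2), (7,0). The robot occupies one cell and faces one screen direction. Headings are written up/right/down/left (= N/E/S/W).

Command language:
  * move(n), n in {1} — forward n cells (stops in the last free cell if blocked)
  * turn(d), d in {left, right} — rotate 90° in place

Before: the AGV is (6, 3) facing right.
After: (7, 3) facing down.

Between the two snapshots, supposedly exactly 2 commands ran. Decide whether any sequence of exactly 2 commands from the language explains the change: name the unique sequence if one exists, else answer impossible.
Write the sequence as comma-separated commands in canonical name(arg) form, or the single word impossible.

key: order matters: swapping move(1) and turn(right) lands elsewhere
begin: (6, 3) facing right
[1] after move(1): (7, 3) facing right
[2] after turn(right): (7, 3) facing down
all 9 alternatives checked — unique.

move(1), turn(right)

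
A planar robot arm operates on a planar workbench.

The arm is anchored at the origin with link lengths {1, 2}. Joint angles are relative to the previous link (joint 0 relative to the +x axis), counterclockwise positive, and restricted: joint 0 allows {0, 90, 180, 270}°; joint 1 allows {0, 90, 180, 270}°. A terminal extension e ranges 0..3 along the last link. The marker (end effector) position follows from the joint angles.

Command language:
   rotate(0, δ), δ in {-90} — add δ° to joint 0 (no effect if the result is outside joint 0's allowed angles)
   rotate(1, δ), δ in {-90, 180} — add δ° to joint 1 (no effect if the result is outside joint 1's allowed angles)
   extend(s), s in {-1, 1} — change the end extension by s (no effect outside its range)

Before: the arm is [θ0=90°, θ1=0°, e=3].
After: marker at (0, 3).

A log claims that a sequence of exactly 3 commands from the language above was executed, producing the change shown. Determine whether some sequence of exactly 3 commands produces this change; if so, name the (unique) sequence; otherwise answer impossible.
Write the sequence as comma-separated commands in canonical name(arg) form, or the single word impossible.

extend(-1), extend(-1), extend(-1)

begin: [θ0=90°, θ1=0°, e=3]
[1] after extend(-1): [θ0=90°, θ1=0°, e=2]
[2] after extend(-1): [θ0=90°, θ1=0°, e=1]
[3] after extend(-1): [θ0=90°, θ1=0°, e=0]
uniquely the one of 125 3-step routes that fits.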